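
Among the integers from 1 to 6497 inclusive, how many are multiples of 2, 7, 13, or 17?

4077

Using inclusion–exclusion:
⌊6497/2⌋ + ⌊6497/7⌋ + ⌊6497/13⌋ + ⌊6497/17⌋ − ⌊6497/14⌋ − ⌊6497/26⌋ − ⌊6497/34⌋ − ⌊6497/91⌋ − ⌊6497/119⌋ − ⌊6497/221⌋ + ⌊6497/182⌋ + ⌊6497/238⌋ + ⌊6497/442⌋ + ⌊6497/1547⌋ − ⌊6497/3094⌋ = 3248 + 928 + 499 + 382 − 464 − 249 − 191 − 71 − 54 − 29 + 35 + 27 + 14 + 4 − 2 = 4077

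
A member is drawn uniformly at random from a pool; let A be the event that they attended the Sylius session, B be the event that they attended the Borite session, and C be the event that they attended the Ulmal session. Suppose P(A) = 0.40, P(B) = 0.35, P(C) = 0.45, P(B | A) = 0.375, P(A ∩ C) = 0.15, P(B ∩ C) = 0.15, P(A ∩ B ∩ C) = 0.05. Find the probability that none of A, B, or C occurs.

0.20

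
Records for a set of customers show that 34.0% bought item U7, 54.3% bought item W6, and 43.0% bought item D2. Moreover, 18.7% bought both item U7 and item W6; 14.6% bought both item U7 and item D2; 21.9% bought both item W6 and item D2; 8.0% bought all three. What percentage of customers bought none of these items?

15.9%

By inclusion–exclusion:
P(at least one) = 34.0 + 54.3 + 43.0 − 18.7 − 14.6 − 21.9 + 8.0 = 84.1%
P(none) = 100% − 84.1% = 15.9%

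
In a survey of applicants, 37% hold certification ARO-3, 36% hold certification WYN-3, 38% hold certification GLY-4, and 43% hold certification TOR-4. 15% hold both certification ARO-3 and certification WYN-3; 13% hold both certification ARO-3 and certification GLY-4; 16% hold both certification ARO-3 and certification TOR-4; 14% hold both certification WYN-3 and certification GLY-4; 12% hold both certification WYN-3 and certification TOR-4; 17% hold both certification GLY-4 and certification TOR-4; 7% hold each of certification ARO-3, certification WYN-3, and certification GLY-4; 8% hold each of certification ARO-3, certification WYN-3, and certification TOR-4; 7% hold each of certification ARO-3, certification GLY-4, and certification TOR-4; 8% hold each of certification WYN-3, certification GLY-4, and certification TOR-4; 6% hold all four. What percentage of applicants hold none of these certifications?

P(at least one) = 37 + 36 + 38 + 43 − 15 − 13 − 16 − 14 − 12 − 17 + 7 + 8 + 7 + 8 − 6 = 91%
P(none) = 100% − 91% = 9%

9%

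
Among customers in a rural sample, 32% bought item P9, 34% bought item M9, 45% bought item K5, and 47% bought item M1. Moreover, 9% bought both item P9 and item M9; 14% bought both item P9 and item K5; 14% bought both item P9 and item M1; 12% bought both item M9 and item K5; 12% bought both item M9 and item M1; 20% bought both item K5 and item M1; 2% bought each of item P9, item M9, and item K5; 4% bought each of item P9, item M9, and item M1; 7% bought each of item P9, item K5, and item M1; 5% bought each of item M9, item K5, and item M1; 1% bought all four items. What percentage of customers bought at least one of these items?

94%

Apply inclusion-exclusion:
P(union) = 32 + 34 + 45 + 47 − 9 − 14 − 14 − 12 − 12 − 20 + 2 + 4 + 7 + 5 − 1 = 94%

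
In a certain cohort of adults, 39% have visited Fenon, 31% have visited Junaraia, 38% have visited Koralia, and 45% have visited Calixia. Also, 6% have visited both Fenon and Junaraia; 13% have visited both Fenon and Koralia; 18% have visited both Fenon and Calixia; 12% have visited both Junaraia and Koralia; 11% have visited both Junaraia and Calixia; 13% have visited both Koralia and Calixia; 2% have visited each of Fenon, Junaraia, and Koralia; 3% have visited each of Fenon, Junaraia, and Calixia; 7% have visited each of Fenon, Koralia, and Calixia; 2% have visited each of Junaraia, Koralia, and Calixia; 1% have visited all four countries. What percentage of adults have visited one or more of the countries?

93%

Using inclusion–exclusion:
P(union) = 39 + 31 + 38 + 45 − 6 − 13 − 18 − 12 − 11 − 13 + 2 + 3 + 7 + 2 − 1 = 93%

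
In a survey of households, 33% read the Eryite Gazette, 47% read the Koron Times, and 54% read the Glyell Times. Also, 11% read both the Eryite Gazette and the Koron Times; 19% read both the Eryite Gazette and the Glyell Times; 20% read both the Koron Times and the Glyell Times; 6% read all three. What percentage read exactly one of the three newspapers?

52%

Using the inclusion–exclusion count for exactly one event:
P(exactly one) = 33 + 47 + 54 − 2·11 − 2·19 − 2·20 + 3·6 = 52%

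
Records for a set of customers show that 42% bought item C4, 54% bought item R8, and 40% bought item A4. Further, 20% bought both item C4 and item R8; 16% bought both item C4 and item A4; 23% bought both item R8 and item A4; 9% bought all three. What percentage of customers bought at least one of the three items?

P(union) = 42 + 54 + 40 − 20 − 16 − 23 + 9 = 86%

86%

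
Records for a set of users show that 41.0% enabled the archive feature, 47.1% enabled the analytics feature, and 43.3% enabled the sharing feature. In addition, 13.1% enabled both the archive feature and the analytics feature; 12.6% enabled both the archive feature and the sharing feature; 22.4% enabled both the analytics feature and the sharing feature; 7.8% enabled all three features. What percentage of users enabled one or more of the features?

91.1%

P(≥1) = 41.0 + 47.1 + 43.3 − 13.1 − 12.6 − 22.4 + 7.8 = 91.1%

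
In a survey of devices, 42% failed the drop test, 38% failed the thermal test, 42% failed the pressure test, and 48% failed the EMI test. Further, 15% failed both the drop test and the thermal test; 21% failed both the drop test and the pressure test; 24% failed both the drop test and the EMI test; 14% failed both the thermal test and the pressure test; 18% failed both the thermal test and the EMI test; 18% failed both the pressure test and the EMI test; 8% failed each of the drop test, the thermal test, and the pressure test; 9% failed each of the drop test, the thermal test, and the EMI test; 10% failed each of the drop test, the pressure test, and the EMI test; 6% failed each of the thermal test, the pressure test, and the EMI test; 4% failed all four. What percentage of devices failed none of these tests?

11%

P(at least one) = 42 + 38 + 42 + 48 − 15 − 21 − 24 − 14 − 18 − 18 + 8 + 9 + 10 + 6 − 4 = 89%
P(none) = 100% − 89% = 11%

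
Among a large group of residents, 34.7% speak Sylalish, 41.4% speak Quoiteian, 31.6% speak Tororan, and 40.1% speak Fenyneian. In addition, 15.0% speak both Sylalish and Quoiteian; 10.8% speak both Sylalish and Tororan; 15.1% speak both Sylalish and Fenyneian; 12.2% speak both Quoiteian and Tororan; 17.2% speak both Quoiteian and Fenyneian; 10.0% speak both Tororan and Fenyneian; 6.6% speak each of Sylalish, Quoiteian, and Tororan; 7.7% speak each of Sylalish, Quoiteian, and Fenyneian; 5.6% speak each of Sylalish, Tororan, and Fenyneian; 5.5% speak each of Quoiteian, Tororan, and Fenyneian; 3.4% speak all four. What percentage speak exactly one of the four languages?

49.8%

By inclusion–exclusion (exactly-one form):
P(exactly one) = 34.7 + 41.4 + 31.6 + 40.1 − 2·15.0 − 2·10.8 − 2·15.1 − 2·12.2 − 2·17.2 − 2·10.0 + 3·6.6 + 3·7.7 + 3·5.6 + 3·5.5 − 4·3.4 = 49.8%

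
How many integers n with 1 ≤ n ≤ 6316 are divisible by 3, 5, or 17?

3145

Inclusion–exclusion gives
2105 + 1263 + 371 − 421 − 123 − 74 + 24 = 3145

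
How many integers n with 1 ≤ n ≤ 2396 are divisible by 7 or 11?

Inclusion–exclusion gives
342 + 217 − 31 = 528

528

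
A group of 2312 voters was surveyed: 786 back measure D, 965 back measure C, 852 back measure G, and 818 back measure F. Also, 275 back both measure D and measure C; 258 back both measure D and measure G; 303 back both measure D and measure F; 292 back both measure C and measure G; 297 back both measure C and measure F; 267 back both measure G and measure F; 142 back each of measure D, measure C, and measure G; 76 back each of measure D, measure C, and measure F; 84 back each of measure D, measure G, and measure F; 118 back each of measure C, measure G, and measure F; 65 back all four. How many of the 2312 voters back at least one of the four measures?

|union| = 786 + 965 + 852 + 818 − 275 − 258 − 303 − 292 − 297 − 267 + 142 + 76 + 84 + 118 − 65 = 2084

2084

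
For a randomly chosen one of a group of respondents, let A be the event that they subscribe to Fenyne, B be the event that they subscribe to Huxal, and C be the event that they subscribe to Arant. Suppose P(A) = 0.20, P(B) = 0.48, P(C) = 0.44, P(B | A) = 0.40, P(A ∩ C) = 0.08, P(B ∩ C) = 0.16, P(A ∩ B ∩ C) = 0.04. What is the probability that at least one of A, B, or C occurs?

0.84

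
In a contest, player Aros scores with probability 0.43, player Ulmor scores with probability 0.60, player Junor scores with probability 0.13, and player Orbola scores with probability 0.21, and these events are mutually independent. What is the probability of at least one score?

P(none) = (1 − 0.43) × (1 − 0.60) × (1 − 0.13) × (1 − 0.21) = 0.57 × 0.40 × 0.87 × 0.79 = 0.1567044
P(at least one) = 1 − 0.1567044 = 0.8432956

0.8432956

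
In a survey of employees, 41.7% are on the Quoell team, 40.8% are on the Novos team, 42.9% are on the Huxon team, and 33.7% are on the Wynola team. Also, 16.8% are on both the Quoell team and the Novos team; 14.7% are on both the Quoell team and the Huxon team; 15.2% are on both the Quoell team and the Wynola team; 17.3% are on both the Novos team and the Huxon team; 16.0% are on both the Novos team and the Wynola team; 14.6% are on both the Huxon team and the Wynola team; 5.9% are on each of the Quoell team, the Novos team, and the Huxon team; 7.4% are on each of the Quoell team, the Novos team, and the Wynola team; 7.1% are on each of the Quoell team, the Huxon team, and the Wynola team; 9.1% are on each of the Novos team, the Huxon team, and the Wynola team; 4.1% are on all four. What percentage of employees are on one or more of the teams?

Apply inclusion-exclusion:
P(≥1) = 41.7 + 40.8 + 42.9 + 33.7 − 16.8 − 14.7 − 15.2 − 17.3 − 16.0 − 14.6 + 5.9 + 7.4 + 7.1 + 9.1 − 4.1 = 89.9%

89.9%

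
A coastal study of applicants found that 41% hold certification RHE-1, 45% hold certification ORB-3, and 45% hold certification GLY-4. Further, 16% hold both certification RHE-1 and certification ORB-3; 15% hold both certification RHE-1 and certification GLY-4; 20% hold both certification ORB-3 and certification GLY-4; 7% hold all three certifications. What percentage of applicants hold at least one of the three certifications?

87%

Inclusion–exclusion gives
P(at least one) = 41 + 45 + 45 − 16 − 15 − 20 + 7 = 87%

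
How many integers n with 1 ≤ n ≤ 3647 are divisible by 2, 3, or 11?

Inclusion–exclusion gives
1823 + 1215 + 331 − 607 − 165 − 110 + 55 = 2542

2542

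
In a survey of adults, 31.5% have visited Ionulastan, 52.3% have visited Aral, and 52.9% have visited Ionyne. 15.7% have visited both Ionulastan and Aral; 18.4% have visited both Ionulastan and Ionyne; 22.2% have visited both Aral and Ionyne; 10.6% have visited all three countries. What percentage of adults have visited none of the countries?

9.0%

By inclusion-exclusion,
P(union) = 31.5 + 52.3 + 52.9 − 15.7 − 18.4 − 22.2 + 10.6 = 91.0%
P(none) = 100% − 91.0% = 9.0%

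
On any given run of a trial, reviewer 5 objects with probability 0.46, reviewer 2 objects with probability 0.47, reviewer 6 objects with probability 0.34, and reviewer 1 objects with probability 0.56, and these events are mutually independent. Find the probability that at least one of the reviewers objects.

0.91688752

Independence gives P(none) = ∏(1 − pᵢ).
P(none) = (1 − 0.46) × (1 − 0.47) × (1 − 0.34) × (1 − 0.56) = 0.54 × 0.53 × 0.66 × 0.44 = 0.08311248
P(at least one) = 1 − 0.08311248 = 0.91688752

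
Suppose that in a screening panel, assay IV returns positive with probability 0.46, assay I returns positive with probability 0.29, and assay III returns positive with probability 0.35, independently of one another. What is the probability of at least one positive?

0.75079

Since the events are independent, P(none) is the product of the individual non-occurrence probabilities.
P(none) = (1 − 0.46) × (1 − 0.29) × (1 − 0.35) = 0.54 × 0.71 × 0.65 = 0.24921
P(at least one) = 1 − 0.24921 = 0.75079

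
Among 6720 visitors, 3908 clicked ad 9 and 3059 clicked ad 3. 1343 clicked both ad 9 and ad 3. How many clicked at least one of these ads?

5624

|union| = 3908 + 3059 − 1343 = 5624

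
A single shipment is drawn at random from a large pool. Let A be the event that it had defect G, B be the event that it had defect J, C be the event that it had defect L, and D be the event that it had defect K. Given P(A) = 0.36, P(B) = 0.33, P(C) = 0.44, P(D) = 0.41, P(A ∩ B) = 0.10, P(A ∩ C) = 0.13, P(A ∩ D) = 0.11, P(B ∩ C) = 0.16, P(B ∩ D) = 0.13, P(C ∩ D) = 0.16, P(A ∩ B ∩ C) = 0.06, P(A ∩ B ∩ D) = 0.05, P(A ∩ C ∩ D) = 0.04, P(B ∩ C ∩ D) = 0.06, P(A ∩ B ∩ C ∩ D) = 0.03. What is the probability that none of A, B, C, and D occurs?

P(A ∪ B ∪ C ∪ D) = 0.36 + 0.33 + 0.44 + 0.41 − 0.10 − 0.13 − 0.11 − 0.16 − 0.13 − 0.16 + 0.06 + 0.05 + 0.04 + 0.06 − 0.03 = 0.93
P(none) = 1 − 0.93 = 0.07

0.07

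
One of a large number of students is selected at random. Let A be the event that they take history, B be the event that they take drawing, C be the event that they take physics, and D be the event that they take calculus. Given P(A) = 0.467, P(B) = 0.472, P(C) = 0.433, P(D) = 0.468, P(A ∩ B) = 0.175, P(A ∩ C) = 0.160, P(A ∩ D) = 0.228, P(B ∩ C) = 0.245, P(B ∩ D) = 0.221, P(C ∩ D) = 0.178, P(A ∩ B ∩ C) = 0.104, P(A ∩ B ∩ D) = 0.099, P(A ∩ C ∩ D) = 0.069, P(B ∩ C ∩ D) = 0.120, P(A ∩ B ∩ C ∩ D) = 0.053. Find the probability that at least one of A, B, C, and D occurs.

0.972

Apply inclusion-exclusion:
P(A ∪ B ∪ C ∪ D) = 0.467 + 0.472 + 0.433 + 0.468 − 0.175 − 0.160 − 0.228 − 0.245 − 0.221 − 0.178 + 0.104 + 0.099 + 0.069 + 0.120 − 0.053 = 0.972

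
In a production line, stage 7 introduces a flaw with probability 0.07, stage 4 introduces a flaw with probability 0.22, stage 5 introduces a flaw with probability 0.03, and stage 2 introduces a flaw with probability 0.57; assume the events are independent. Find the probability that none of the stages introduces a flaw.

0.30256434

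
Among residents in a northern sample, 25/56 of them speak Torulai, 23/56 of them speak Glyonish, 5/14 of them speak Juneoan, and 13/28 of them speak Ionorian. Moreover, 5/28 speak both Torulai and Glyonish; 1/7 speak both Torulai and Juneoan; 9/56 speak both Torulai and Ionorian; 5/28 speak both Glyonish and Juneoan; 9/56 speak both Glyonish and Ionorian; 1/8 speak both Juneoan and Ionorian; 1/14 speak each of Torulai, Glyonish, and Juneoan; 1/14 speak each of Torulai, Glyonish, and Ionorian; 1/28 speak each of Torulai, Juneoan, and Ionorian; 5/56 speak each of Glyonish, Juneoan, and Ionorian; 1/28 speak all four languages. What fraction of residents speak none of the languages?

P(union) = 25/56 + 23/56 + 5/14 + 13/28 − 5/28 − 1/7 − 9/56 − 5/28 − 9/56 − 1/8 + 1/14 + 1/14 + 1/28 + 5/56 − 1/28 = 27/28
P(none) = 1 − 27/28 = 1/28

1/28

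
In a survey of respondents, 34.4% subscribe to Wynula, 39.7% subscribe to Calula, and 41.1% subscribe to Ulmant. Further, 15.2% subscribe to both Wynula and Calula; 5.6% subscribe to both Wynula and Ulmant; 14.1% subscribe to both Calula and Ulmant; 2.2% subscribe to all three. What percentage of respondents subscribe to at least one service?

82.5%

P(at least one) = 34.4 + 39.7 + 41.1 − 15.2 − 5.6 − 14.1 + 2.2 = 82.5%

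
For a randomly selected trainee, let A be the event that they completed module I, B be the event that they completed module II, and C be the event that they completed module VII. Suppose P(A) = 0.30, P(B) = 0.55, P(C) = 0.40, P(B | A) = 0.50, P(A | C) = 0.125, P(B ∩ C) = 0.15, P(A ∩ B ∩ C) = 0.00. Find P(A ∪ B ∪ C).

0.90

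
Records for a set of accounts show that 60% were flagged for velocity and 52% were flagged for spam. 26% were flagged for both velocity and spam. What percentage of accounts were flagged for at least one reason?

86%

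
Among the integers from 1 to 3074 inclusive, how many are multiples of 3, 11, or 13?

floor(3074/3) + floor(3074/11) + floor(3074/13) − floor(3074/33) − floor(3074/39) − floor(3074/143) + floor(3074/429) = 1024 + 279 + 236 − 93 − 78 − 21 + 7 = 1354

1354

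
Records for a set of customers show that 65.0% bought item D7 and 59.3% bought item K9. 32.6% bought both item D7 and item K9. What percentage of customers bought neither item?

8.3%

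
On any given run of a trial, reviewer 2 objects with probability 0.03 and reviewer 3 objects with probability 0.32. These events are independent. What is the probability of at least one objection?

0.3404

Since the events are independent, P(none) is the product of the individual non-occurrence probabilities.
P(none) = (1 − 0.03) × (1 − 0.32) = 0.97 × 0.68 = 0.6596
P(at least one) = 1 − 0.6596 = 0.3404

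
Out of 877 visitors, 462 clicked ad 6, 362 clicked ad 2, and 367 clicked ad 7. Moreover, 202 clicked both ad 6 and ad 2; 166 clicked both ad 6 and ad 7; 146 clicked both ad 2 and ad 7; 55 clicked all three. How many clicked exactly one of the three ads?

By inclusion–exclusion (exactly-one form):
|exactly one| = 462 + 362 + 367 − 2·202 − 2·166 − 2·146 + 3·55 = 328

328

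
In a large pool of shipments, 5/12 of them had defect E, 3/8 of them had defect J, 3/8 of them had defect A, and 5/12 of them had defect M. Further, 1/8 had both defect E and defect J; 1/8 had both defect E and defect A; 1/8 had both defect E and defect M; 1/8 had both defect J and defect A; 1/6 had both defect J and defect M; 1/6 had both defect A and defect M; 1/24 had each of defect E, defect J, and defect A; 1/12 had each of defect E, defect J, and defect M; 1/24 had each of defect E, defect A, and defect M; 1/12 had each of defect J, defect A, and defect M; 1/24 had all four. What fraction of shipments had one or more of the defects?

P(union) = 5/12 + 3/8 + 3/8 + 5/12 − 1/8 − 1/8 − 1/8 − 1/8 − 1/6 − 1/6 + 1/24 + 1/12 + 1/24 + 1/12 − 1/24 = 23/24

23/24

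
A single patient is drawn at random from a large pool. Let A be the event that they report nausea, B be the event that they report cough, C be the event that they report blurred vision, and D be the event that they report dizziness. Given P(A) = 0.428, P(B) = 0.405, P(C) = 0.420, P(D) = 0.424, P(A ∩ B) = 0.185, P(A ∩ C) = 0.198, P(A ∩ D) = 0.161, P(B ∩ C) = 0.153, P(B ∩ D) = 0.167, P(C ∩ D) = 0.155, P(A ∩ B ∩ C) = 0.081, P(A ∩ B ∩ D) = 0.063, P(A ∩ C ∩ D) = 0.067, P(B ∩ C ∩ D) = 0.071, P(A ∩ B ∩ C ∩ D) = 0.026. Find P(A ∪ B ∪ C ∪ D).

0.914

By inclusion-exclusion,
P(A ∪ B ∪ C ∪ D) = 0.428 + 0.405 + 0.420 + 0.424 − 0.185 − 0.198 − 0.161 − 0.153 − 0.167 − 0.155 + 0.081 + 0.063 + 0.067 + 0.071 − 0.026 = 0.914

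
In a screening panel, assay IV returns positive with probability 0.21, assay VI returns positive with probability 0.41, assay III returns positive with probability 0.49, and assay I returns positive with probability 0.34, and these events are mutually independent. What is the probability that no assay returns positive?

0.15688926

P(none) = (1 − 0.21) × (1 − 0.41) × (1 − 0.49) × (1 − 0.34) = 0.79 × 0.59 × 0.51 × 0.66 = 0.15688926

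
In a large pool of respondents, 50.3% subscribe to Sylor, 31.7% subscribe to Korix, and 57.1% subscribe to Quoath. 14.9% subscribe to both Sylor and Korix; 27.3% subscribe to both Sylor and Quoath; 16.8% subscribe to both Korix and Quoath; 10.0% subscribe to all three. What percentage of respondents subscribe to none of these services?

Apply inclusion-exclusion:
P(at least one) = 50.3 + 31.7 + 57.1 − 14.9 − 27.3 − 16.8 + 10.0 = 90.1%
P(none) = 100% − 90.1% = 9.9%

9.9%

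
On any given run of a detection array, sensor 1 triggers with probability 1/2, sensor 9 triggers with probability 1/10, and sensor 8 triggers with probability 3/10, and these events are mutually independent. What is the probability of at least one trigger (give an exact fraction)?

Since the events are independent, P(none) is the product of the individual non-occurrence probabilities.
P(none) = (1 − 1/2) × (1 − 1/10) × (1 − 3/10) = 1/2 × 9/10 × 7/10 = 63/200
P(at least one) = 1 − 63/200 = 137/200

137/200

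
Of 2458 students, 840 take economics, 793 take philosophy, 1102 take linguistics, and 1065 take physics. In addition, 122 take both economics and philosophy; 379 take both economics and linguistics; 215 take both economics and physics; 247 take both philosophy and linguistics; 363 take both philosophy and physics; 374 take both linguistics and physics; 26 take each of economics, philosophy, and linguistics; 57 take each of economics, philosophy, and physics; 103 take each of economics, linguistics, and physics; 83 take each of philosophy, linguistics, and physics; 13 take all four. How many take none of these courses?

102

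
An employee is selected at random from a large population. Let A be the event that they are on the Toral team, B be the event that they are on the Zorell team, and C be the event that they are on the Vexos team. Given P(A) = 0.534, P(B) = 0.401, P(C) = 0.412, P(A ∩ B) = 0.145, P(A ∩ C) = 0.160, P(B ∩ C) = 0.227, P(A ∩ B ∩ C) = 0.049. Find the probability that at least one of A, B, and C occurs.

0.864

By inclusion–exclusion:
P(A ∪ B ∪ C) = 0.534 + 0.401 + 0.412 − 0.145 − 0.160 − 0.227 + 0.049 = 0.864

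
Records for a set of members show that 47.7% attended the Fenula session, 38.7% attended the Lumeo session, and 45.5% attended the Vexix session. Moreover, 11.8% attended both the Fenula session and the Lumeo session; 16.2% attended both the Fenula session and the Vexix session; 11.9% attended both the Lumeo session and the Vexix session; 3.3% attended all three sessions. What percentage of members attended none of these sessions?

Inclusion–exclusion gives
P(≥1) = 47.7 + 38.7 + 45.5 − 11.8 − 16.2 − 11.9 + 3.3 = 95.3%
P(none) = 100% − 95.3% = 4.7%

4.7%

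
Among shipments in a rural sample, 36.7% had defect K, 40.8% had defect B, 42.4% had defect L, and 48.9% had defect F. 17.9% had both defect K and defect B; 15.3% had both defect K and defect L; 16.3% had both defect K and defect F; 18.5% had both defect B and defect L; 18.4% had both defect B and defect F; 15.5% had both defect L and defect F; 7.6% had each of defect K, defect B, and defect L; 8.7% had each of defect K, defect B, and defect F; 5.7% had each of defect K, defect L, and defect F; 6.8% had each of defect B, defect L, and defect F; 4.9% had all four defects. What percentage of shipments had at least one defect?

90.8%

Using inclusion–exclusion:
P(≥1) = 36.7 + 40.8 + 42.4 + 48.9 − 17.9 − 15.3 − 16.3 − 18.5 − 18.4 − 15.5 + 7.6 + 8.7 + 5.7 + 6.8 − 4.9 = 90.8%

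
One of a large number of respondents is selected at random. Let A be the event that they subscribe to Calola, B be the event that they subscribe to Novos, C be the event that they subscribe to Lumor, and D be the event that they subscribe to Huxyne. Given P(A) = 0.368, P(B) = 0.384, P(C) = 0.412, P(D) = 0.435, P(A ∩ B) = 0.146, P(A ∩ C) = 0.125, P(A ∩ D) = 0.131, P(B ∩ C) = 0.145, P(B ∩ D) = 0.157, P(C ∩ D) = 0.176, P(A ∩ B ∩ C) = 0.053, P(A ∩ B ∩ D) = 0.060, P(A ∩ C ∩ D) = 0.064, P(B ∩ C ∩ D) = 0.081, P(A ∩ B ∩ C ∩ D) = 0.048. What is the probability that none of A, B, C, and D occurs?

0.071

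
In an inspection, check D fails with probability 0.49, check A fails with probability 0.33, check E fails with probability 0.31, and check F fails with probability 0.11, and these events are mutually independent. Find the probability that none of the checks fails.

0.20983797

P(none) = (1 − 0.49) × (1 − 0.33) × (1 − 0.31) × (1 − 0.11) = 0.51 × 0.67 × 0.69 × 0.89 = 0.20983797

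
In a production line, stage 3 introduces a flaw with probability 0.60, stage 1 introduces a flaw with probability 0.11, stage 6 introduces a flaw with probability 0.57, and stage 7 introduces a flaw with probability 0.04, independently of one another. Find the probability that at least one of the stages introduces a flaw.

0.8530432

P(none) = (1 − 0.60) × (1 − 0.11) × (1 − 0.57) × (1 − 0.04) = 0.40 × 0.89 × 0.43 × 0.96 = 0.1469568
P(at least one) = 1 − 0.1469568 = 0.8530432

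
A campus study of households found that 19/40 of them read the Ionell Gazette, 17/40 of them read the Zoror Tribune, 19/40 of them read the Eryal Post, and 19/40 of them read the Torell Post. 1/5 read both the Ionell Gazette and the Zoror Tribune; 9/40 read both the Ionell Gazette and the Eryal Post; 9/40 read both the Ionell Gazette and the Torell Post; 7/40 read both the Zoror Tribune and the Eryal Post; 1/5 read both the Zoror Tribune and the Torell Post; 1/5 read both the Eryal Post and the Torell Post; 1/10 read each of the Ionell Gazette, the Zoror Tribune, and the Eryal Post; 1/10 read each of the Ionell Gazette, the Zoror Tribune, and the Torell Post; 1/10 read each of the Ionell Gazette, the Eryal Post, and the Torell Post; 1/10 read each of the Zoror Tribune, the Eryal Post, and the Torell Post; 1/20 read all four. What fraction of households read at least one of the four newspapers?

39/40

P(≥1) = 19/40 + 17/40 + 19/40 + 19/40 − 1/5 − 9/40 − 9/40 − 7/40 − 1/5 − 1/5 + 1/10 + 1/10 + 1/10 + 1/10 − 1/20 = 39/40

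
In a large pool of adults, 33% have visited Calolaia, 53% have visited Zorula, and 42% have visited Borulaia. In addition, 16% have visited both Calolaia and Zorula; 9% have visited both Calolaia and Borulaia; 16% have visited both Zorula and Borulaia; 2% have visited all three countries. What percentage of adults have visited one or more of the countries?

89%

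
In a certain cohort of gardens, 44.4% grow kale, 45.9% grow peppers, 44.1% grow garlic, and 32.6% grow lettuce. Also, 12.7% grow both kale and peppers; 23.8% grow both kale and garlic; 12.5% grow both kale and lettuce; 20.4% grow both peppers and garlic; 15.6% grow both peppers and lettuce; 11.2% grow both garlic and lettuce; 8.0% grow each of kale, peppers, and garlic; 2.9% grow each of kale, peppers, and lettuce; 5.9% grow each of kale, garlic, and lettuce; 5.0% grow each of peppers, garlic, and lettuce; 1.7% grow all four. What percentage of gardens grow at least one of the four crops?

By inclusion-exclusion,
P(≥1) = 44.4 + 45.9 + 44.1 + 32.6 − 12.7 − 23.8 − 12.5 − 20.4 − 15.6 − 11.2 + 8.0 + 2.9 + 5.9 + 5.0 − 1.7 = 90.9%

90.9%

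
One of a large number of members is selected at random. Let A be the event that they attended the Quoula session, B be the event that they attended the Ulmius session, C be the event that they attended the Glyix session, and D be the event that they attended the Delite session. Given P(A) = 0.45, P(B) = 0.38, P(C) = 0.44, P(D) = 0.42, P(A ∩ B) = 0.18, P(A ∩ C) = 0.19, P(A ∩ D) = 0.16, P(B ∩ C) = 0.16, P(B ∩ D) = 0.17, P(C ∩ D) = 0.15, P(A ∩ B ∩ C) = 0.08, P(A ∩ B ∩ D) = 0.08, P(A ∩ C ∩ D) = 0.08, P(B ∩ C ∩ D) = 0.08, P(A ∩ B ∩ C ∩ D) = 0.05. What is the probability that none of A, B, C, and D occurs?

0.05

P(A ∪ B ∪ C ∪ D) = 0.45 + 0.38 + 0.44 + 0.42 − 0.18 − 0.19 − 0.16 − 0.16 − 0.17 − 0.15 + 0.08 + 0.08 + 0.08 + 0.08 − 0.05 = 0.95
P(none) = 1 − 0.95 = 0.05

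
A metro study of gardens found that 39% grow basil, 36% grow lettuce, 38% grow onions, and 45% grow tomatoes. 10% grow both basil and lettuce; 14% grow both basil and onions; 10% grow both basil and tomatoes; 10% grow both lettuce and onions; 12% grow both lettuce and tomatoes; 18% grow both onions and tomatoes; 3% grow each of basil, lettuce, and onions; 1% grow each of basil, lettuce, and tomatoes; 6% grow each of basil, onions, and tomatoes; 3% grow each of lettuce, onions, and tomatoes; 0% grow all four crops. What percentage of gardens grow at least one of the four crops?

P(≥1) = 39 + 36 + 38 + 45 − 10 − 14 − 10 − 10 − 12 − 18 + 3 + 1 + 6 + 3 − 0 = 97%

97%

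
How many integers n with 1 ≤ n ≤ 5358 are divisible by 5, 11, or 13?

Inclusion–exclusion gives
floor(5358/5) + floor(5358/11) + floor(5358/13) − floor(5358/55) − floor(5358/65) − floor(5358/143) + floor(5358/715) = 1071 + 487 + 412 − 97 − 82 − 37 + 7 = 1761

1761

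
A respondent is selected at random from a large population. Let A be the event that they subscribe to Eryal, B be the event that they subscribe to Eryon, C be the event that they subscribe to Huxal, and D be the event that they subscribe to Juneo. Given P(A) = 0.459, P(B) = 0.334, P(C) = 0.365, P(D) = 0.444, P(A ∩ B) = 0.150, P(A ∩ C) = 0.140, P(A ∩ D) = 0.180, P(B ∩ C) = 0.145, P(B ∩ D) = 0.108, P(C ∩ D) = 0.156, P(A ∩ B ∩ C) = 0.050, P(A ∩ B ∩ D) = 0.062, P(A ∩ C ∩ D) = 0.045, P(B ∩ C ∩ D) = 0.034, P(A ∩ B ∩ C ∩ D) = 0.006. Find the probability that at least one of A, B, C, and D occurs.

0.908

P(A ∪ B ∪ C ∪ D) = 0.459 + 0.334 + 0.365 + 0.444 − 0.150 − 0.140 − 0.180 − 0.145 − 0.108 − 0.156 + 0.050 + 0.062 + 0.045 + 0.034 − 0.006 = 0.908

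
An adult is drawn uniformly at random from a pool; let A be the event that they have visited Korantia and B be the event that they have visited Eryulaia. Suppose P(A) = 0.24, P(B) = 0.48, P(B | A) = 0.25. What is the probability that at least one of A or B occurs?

P(A ∩ B) = P(A)·P(B|A) = 0.24 × 0.25 = 0.06
P(A ∪ B) = 0.24 + 0.48 − 0.06 = 0.66

0.66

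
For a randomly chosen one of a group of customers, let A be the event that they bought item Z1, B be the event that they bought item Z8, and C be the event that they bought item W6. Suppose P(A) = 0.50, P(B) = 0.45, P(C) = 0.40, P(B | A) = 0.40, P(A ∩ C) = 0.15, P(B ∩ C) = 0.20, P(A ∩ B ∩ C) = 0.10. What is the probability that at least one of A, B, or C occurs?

P(A ∩ B) = P(A)·P(B|A) = 0.50 × 0.40 = 0.20
Apply inclusion-exclusion:
P(A ∪ B ∪ C) = 0.50 + 0.45 + 0.40 − 0.20 − 0.15 − 0.20 + 0.10 = 0.90

0.90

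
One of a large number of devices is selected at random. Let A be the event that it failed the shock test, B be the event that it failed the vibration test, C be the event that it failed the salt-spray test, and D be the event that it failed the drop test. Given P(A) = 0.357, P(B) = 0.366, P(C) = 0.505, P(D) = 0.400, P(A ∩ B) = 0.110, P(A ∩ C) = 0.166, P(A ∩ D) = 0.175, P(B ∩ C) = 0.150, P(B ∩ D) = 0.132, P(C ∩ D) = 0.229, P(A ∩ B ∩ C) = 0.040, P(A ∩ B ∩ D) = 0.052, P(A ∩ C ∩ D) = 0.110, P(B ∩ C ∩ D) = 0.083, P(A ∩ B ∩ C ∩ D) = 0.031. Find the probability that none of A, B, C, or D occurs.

0.080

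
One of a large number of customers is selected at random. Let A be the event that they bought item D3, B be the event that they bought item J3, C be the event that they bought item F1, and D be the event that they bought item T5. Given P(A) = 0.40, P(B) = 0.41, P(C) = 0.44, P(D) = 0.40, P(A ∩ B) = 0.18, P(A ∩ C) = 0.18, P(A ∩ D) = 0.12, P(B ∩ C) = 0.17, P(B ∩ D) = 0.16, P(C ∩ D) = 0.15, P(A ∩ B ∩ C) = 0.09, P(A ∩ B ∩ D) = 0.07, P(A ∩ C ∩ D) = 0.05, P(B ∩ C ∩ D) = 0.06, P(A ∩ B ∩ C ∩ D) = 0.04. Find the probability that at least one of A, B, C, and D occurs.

Apply inclusion-exclusion:
P(A ∪ B ∪ C ∪ D) = 0.40 + 0.41 + 0.44 + 0.40 − 0.18 − 0.18 − 0.12 − 0.17 − 0.16 − 0.15 + 0.09 + 0.07 + 0.05 + 0.06 − 0.04 = 0.92

0.92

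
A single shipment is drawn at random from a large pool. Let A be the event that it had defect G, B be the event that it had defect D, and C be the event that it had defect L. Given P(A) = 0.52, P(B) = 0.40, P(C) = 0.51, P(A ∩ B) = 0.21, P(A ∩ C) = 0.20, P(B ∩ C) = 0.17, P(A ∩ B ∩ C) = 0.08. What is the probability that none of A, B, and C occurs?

0.07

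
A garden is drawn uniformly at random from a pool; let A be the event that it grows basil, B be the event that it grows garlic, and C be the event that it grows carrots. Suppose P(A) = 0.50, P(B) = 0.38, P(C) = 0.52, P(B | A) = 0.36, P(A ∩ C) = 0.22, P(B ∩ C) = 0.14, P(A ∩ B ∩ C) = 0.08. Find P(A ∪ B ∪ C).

P(A ∩ B) = P(A)·P(B|A) = 0.50 × 0.36 = 0.18
By inclusion–exclusion:
P(A ∪ B ∪ C) = 0.50 + 0.38 + 0.52 − 0.18 − 0.22 − 0.14 + 0.08 = 0.94

0.94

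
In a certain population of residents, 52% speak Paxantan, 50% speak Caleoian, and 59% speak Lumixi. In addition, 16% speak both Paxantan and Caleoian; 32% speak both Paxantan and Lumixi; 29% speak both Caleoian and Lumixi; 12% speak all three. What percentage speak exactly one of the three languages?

43%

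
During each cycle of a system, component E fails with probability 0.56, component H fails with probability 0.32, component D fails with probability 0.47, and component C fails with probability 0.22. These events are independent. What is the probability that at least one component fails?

0.87631072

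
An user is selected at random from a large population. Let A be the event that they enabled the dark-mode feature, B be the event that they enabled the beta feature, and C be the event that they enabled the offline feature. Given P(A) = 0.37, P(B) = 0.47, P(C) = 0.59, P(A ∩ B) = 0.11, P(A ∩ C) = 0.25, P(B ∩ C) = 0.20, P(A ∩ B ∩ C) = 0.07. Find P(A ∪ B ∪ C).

Inclusion–exclusion gives
P(A ∪ B ∪ C) = 0.37 + 0.47 + 0.59 − 0.11 − 0.25 − 0.20 + 0.07 = 0.94

0.94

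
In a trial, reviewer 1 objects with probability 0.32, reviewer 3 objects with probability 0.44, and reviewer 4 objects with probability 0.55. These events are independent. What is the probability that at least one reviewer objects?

Since the events are independent, P(none) is the product of the individual non-occurrence probabilities.
P(none) = (1 − 0.32) × (1 − 0.44) × (1 − 0.55) = 0.68 × 0.56 × 0.45 = 0.17136
P(at least one) = 1 − 0.17136 = 0.82864

0.82864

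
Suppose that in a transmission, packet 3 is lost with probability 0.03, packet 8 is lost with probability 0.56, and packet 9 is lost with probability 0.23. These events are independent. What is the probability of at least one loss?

0.671364

Independence gives P(none) = ∏(1 − pᵢ).
P(none) = (1 − 0.03) × (1 − 0.56) × (1 − 0.23) = 0.97 × 0.44 × 0.77 = 0.328636
P(at least one) = 1 − 0.328636 = 0.671364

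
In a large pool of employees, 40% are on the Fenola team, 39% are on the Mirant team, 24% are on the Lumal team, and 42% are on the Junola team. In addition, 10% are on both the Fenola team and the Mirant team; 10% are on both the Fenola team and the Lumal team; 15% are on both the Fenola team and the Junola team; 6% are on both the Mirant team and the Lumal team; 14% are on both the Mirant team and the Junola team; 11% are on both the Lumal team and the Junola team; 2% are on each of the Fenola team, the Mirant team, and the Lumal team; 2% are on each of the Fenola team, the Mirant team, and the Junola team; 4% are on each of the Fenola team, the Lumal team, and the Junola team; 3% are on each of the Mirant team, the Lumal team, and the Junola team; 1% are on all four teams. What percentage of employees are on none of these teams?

11%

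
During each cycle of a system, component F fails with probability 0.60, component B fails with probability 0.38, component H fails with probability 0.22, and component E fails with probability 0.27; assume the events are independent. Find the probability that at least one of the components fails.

0.8587888

Independence gives P(none) = ∏(1 − pᵢ).
P(none) = (1 − 0.60) × (1 − 0.38) × (1 − 0.22) × (1 − 0.27) = 0.40 × 0.62 × 0.78 × 0.73 = 0.1412112
P(at least one) = 1 − 0.1412112 = 0.8587888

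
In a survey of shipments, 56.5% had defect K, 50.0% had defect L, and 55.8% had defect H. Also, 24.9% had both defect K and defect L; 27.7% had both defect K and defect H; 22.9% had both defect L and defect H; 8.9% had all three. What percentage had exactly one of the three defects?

38.0%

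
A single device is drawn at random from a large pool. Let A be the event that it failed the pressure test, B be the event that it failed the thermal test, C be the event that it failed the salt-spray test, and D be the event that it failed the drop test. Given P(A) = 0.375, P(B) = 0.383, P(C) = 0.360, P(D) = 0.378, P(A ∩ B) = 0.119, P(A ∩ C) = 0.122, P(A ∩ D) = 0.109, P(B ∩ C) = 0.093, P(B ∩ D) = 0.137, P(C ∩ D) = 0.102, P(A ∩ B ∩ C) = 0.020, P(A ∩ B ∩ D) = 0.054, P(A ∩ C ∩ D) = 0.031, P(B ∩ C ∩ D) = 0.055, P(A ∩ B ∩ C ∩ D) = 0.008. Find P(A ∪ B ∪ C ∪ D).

Using inclusion–exclusion:
P(A ∪ B ∪ C ∪ D) = 0.375 + 0.383 + 0.360 + 0.378 − 0.119 − 0.122 − 0.109 − 0.093 − 0.137 − 0.102 + 0.020 + 0.054 + 0.031 + 0.055 − 0.008 = 0.966

0.966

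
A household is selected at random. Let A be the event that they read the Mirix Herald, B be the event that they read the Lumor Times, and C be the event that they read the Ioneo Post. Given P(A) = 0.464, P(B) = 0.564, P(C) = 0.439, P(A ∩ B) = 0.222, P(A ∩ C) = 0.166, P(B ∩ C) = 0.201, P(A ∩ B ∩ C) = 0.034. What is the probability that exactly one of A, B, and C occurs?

By inclusion–exclusion (exactly-one form):
P(exactly one) = 0.464 + 0.564 + 0.439 − 2·0.222 − 2·0.166 − 2·0.201 + 3·0.034 = 0.391

0.391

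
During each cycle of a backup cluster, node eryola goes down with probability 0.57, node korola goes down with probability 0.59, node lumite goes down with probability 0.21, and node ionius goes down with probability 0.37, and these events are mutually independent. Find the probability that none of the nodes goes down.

0.08774451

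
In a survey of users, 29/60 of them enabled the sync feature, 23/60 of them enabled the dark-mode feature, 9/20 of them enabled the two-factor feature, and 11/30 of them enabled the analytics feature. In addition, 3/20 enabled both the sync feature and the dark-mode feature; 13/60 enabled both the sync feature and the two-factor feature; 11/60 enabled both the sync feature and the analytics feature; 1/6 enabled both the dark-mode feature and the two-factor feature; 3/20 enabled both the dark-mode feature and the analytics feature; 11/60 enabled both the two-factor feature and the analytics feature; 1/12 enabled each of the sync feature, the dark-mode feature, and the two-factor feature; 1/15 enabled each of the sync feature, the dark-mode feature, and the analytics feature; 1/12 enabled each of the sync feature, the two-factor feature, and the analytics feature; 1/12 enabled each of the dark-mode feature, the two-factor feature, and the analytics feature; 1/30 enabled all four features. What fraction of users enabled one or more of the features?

P(at least one) = 29/60 + 23/60 + 9/20 + 11/30 − 3/20 − 13/60 − 11/60 − 1/6 − 3/20 − 11/60 + 1/12 + 1/15 + 1/12 + 1/12 − 1/30 = 11/12

11/12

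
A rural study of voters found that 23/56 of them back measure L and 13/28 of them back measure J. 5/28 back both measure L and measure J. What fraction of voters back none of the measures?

17/56

P(at least one) = 23/56 + 13/28 − 5/28 = 39/56
P(none) = 1 − 39/56 = 17/56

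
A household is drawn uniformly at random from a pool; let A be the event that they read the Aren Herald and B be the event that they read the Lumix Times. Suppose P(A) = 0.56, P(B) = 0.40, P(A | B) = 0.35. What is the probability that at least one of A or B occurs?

P(A ∩ B) = P(B)·P(A|B) = 0.40 × 0.35 = 0.14
Apply inclusion-exclusion:
P(A ∪ B) = 0.56 + 0.40 − 0.14 = 0.82

0.82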